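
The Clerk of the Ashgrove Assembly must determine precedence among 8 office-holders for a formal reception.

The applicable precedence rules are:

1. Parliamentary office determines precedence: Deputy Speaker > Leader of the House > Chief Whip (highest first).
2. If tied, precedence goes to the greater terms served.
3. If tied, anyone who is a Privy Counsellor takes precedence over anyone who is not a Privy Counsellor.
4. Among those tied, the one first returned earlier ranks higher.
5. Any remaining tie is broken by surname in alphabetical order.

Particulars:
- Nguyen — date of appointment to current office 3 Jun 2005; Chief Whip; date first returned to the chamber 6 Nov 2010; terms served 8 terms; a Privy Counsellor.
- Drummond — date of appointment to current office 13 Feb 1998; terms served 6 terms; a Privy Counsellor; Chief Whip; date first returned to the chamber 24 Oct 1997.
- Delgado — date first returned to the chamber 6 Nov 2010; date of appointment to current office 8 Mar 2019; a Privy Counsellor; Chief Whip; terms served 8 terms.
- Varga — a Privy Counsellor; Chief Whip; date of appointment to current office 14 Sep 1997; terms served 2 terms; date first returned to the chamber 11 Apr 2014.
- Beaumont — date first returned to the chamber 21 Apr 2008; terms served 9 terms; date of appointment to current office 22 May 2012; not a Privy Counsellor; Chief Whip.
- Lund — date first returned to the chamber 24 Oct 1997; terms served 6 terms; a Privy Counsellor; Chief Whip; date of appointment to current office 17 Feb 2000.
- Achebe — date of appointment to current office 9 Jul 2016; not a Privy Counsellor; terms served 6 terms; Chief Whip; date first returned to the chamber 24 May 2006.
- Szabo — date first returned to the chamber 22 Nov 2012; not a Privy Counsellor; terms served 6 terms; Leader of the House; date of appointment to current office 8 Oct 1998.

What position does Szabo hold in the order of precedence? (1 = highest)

1

By parliamentary office: Szabo (Leader of the House); then Beaumont, Delgado, Nguyen, Drummond, Lund, Achebe and Varga (Chief Whip).
Among Beaumont, Delgado, Nguyen, Drummond, Lund, Achebe and Varga, by terms served (higher first): Beaumont (9 terms) before Delgado and Nguyen (8 terms) before Drummond, Lund and Achebe (6 terms) before Varga (2 terms).
Delgado and Nguyen are each a Privy Counsellor, so the next rule applies.
Delgado and Nguyen both have date first returned to the chamber 6 Nov 2010, so the next rule applies.
Among Delgado and Nguyen, alphabetically by surname: Delgado before Nguyen.
Among Drummond, Lund and Achebe, a Privy Counsellor before not a Privy Counsellor: Drummond and Lund (a Privy Counsellor) before Achebe (not a Privy Counsellor).
Drummond and Lund both have date first returned to the chamber 24 Oct 1997, so the next rule applies.
Among Drummond and Lund, alphabetically by surname: Drummond before Lund.
Order: Szabo, Beaumont, Delgado, Nguyen, Drummond, Lund, Achebe, Varga. So position 1.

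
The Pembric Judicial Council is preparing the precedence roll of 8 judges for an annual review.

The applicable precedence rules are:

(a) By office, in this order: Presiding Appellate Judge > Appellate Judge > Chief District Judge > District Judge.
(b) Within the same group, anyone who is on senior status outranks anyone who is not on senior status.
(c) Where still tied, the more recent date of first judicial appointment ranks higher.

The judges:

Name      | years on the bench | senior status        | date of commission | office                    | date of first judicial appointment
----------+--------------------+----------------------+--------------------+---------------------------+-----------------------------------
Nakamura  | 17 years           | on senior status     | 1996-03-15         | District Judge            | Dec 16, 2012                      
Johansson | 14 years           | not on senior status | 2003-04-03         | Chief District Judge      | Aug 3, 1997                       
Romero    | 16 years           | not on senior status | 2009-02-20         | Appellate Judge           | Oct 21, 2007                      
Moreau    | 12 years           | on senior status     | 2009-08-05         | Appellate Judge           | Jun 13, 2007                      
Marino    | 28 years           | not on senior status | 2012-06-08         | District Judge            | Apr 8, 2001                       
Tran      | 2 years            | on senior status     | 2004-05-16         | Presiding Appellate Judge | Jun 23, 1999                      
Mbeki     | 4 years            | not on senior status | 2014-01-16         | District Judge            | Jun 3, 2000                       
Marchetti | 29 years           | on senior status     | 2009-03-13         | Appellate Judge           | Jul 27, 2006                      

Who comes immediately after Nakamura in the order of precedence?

By office: Tran (Presiding Appellate Judge); then Moreau, Marchetti and Romero (Appellate Judge); then Johansson (Chief District Judge); then Nakamura, Marino and Mbeki (District Judge).
Among Moreau, Marchetti and Romero, on senior status before not on senior status: Moreau and Marchetti (on senior status) before Romero (not on senior status).
Among Moreau and Marchetti, by date of first judicial appointment (later first): Moreau (Jun 13, 2007) before Marchetti (Jul 27, 2006).
Among Nakamura, Marino and Mbeki, on senior status before not on senior status: Nakamura (on senior status) before Marino and Mbeki (not on senior status).
Among Marino and Mbeki, by date of first judicial appointment (later first): Marino (Apr 8, 2001) before Mbeki (Jun 3, 2000).
Order: Tran, Moreau, Marchetti, Romero, Johansson, Nakamura, Marino, Mbeki.

Marino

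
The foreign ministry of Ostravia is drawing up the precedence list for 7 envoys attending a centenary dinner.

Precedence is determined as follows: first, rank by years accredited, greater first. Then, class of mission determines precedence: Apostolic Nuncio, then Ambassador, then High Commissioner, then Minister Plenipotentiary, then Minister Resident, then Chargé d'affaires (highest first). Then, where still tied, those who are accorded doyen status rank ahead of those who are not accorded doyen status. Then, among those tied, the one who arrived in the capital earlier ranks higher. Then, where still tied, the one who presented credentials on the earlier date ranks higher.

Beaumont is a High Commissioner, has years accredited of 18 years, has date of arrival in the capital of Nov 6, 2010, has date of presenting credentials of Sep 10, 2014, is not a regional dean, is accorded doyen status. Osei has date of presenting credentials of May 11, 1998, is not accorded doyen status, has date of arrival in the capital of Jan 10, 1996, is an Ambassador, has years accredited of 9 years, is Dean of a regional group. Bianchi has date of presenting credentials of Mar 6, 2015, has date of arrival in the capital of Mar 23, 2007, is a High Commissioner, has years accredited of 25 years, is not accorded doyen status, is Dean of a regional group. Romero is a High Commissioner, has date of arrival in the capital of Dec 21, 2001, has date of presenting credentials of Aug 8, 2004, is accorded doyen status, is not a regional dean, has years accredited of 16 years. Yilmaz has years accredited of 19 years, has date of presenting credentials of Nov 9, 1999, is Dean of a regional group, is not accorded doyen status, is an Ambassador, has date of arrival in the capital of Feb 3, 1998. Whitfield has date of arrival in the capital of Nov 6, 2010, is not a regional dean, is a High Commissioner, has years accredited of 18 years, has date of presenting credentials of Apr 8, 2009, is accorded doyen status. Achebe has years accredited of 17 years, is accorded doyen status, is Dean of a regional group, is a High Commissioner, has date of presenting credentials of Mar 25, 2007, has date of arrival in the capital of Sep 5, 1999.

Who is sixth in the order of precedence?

By years accredited (higher first): Bianchi (25 years); then Yilmaz (19 years); then Whitfield and Beaumont (both 18 years); then Achebe (17 years); then Romero (16 years); then Osei (9 years).
Whitfield and Beaumont are each High Commissioner, so the next rule applies.
Whitfield and Beaumont are each accorded doyen status, so the next rule applies.
Whitfield and Beaumont both have date of arrival in the capital Nov 6, 2010, so the next rule applies.
Among Whitfield and Beaumont, by date of presenting credentials (earlier first): Whitfield (Apr 8, 2009) before Beaumont (Sep 10, 2014).
Order: Bianchi, Yilmaz, Whitfield, Beaumont, Achebe, Romero, Osei.

Romero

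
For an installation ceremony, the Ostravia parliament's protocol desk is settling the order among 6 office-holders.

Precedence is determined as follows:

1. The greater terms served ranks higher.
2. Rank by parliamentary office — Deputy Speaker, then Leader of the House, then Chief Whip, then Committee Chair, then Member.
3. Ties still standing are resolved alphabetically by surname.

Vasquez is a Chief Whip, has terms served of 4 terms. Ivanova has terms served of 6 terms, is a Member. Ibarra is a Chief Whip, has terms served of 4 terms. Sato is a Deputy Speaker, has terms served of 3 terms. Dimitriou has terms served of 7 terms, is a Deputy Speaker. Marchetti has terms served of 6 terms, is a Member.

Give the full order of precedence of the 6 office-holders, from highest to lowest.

Dimitriou, Ivanova, Marchetti, Ibarra, Vasquez, Sato

By terms served (higher first): Dimitriou (7 terms); then Ivanova and Marchetti (both 6 terms); then Ibarra and Vasquez (both 4 terms); then Sato (3 terms).
Ivanova and Marchetti are each Member, so the next rule applies.
Among Ivanova and Marchetti, alphabetically by surname: Ivanova before Marchetti.
Ibarra and Vasquez are each Chief Whip, so the next rule applies.
Among Ibarra and Vasquez, alphabetically by surname: Ibarra before Vasquez.
Full order: Dimitriou, Ivanova, Marchetti, Ibarra, Vasquez, Sato.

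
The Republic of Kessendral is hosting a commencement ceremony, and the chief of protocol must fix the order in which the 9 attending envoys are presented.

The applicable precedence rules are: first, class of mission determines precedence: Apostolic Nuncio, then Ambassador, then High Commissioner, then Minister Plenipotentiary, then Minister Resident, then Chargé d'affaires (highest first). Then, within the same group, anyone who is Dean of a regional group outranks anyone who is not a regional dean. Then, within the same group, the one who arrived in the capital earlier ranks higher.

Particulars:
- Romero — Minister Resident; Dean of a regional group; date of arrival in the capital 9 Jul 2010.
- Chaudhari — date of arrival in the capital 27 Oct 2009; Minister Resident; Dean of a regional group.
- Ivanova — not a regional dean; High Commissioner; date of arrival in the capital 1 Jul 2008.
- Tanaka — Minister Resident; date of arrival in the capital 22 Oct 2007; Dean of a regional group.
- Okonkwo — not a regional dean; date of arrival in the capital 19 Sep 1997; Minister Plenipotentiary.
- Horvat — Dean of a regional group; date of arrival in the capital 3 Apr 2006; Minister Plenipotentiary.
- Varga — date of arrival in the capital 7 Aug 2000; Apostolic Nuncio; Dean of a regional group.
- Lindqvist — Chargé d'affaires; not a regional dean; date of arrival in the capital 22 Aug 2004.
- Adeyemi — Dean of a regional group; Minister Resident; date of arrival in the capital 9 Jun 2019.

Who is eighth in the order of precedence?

By class of mission: Varga (Apostolic Nuncio); then Ivanova (High Commissioner); then Horvat and Okonkwo (Minister Plenipotentiary); then Tanaka, Chaudhari, Romero and Adeyemi (Minister Resident); then Lindqvist (Chargé d'affaires).
Among Horvat and Okonkwo, Dean of a regional group before not a regional dean: Horvat (Dean of a regional group) before Okonkwo (not a regional dean).
Tanaka, Chaudhari, Romero and Adeyemi are each Dean of a regional group, so the next rule applies.
Among Tanaka, Chaudhari, Romero and Adeyemi, by date of arrival in the capital (earlier first): Tanaka (22 Oct 2007) before Chaudhari (27 Oct 2009) before Romero (9 Jul 2010) before Adeyemi (9 Jun 2019).
Order: Varga, Ivanova, Horvat, Okonkwo, Tanaka, Chaudhari, Romero, Adeyemi, Lindqvist.

Adeyemi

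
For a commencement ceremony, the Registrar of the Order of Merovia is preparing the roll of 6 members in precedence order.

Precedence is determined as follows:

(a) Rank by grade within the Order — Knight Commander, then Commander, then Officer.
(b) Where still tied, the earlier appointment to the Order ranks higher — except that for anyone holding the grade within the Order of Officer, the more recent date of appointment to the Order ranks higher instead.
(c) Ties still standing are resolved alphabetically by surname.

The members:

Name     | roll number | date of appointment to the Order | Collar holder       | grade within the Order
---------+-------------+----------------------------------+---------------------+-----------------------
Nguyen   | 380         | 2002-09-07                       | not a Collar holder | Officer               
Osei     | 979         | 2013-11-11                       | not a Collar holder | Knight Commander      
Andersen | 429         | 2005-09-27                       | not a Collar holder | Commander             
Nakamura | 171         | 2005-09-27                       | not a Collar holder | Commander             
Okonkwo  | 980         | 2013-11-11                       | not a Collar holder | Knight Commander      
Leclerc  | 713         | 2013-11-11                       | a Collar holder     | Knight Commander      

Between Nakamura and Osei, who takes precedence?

By grade within the Order: Leclerc, Okonkwo and Osei (Knight Commander); then Andersen and Nakamura (Commander); then Nguyen (Officer).
Leclerc, Okonkwo and Osei all have date of appointment to the Order 2013-11-11, so the next rule applies.
Among Leclerc, Okonkwo and Osei, alphabetically by surname: Leclerc before Okonkwo before Osei.
Andersen and Nakamura both have date of appointment to the Order 2005-09-27, so the next rule applies.
Among Andersen and Nakamura, alphabetically by surname: Andersen before Nakamura.
So Osei takes precedence.

Osei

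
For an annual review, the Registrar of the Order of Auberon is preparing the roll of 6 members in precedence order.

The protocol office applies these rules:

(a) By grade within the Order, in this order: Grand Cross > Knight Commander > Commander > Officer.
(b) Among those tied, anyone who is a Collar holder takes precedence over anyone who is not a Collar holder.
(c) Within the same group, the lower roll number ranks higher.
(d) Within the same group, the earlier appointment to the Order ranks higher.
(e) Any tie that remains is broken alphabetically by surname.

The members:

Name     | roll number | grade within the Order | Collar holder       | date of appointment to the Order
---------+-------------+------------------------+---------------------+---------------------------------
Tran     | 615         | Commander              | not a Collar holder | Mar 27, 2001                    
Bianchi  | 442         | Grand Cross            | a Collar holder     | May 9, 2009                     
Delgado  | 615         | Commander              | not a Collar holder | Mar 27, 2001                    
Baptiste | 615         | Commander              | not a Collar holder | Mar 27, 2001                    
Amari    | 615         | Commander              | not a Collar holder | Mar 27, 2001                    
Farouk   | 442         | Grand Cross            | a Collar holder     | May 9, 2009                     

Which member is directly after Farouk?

By grade within the Order: Bianchi and Farouk (Grand Cross); then Amari, Baptiste, Delgado and Tran (Commander).
Bianchi and Farouk are each a Collar holder, so the next rule applies.
Bianchi and Farouk both have roll number 442, so the next rule applies.
Bianchi and Farouk both have date of appointment to the Order May 9, 2009, so the next rule applies.
Among Bianchi and Farouk, alphabetically by surname: Bianchi before Farouk.
Amari, Baptiste, Delgado and Tran are each not a Collar holder, so the next rule applies.
Amari, Baptiste, Delgado and Tran all have roll number 615, so the next rule applies.
Amari, Baptiste, Delgado and Tran all have date of appointment to the Order Mar 27, 2001, so the next rule applies.
Among Amari, Baptiste, Delgado and Tran, alphabetically by surname: Amari before Baptiste before Delgado before Tran.
Order: Bianchi, Farouk, Amari, Baptiste, Delgado, Tran.

Amari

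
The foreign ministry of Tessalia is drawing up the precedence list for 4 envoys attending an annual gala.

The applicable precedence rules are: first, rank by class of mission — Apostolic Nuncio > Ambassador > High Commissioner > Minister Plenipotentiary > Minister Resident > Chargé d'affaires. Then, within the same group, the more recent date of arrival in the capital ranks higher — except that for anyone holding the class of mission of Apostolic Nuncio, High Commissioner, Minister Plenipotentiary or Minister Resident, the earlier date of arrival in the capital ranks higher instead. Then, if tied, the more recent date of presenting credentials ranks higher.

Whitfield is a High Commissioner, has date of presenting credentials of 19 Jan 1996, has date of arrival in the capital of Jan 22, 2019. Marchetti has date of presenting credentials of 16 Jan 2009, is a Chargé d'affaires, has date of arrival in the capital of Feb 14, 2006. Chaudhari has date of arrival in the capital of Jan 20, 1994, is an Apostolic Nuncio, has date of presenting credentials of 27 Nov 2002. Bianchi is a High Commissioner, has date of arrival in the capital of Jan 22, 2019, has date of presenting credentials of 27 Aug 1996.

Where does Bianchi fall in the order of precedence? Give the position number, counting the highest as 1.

By class of mission: Chaudhari (Apostolic Nuncio); then Bianchi and Whitfield (High Commissioner); then Marchetti (Chargé d'affaires).
Bianchi and Whitfield both have date of arrival in the capital Jan 22, 2019, so the next rule applies.
Among Bianchi and Whitfield, by date of presenting credentials (later first): Bianchi (27 Aug 1996) before Whitfield (19 Jan 1996).
Order: Chaudhari, Bianchi, Whitfield, Marchetti. So position 2.

2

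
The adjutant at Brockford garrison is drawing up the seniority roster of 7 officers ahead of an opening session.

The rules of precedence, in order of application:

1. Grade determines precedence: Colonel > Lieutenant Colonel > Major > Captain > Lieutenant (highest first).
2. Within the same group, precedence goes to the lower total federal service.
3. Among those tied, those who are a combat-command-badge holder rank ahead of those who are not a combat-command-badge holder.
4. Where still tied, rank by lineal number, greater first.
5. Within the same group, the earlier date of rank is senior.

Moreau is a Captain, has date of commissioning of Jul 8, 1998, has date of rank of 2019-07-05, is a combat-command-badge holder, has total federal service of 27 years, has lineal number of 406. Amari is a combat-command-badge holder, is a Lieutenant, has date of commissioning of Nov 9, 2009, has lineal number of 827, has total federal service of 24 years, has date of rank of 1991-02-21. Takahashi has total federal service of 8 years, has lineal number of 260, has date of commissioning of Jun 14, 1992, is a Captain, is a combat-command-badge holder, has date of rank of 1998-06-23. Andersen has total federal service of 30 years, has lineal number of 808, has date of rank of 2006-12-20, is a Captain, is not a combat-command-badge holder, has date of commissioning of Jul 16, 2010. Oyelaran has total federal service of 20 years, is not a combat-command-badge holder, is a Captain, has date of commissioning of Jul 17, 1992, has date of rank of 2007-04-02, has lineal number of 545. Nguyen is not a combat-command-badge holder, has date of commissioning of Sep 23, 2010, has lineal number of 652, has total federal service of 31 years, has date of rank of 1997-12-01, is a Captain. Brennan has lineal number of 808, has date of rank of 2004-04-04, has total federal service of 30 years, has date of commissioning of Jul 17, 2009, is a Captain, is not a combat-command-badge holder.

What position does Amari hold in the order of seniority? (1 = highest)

By grade: Takahashi, Oyelaran, Moreau, Brennan, Andersen and Nguyen (Captain); then Amari (Lieutenant).
Among Takahashi, Oyelaran, Moreau, Brennan, Andersen and Nguyen, by total federal service (lower first): Takahashi (8 years) before Oyelaran (20 years) before Moreau (27 years) before Brennan and Andersen (30 years) before Nguyen (31 years).
Brennan and Andersen are each not a combat-command-badge holder, so the next rule applies.
Brennan and Andersen both have lineal number 808, so the next rule applies.
Among Brennan and Andersen, by date of rank (earlier first): Brennan (2004-04-04) before Andersen (2006-12-20).
Order: Takahashi, Oyelaran, Moreau, Brennan, Andersen, Nguyen, Amari. So position 7.

7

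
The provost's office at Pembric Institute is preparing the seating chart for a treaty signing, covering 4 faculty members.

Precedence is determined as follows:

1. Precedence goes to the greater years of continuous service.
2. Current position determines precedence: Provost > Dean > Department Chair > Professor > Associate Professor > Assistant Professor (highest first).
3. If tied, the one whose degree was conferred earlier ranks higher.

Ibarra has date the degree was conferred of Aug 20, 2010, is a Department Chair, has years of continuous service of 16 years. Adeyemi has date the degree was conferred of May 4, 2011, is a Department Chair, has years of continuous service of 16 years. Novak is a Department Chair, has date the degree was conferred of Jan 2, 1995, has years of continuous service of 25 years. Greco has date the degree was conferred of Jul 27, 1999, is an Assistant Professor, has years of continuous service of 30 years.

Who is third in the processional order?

By years of continuous service (higher first): Greco (30 years); then Novak (25 years); then Ibarra and Adeyemi (both 16 years).
Ibarra and Adeyemi are each Department Chair, so the next rule applies.
Among Ibarra and Adeyemi, by date the degree was conferred (earlier first): Ibarra (Aug 20, 2010) before Adeyemi (May 4, 2011).
Order: Greco, Novak, Ibarra, Adeyemi.

Ibarra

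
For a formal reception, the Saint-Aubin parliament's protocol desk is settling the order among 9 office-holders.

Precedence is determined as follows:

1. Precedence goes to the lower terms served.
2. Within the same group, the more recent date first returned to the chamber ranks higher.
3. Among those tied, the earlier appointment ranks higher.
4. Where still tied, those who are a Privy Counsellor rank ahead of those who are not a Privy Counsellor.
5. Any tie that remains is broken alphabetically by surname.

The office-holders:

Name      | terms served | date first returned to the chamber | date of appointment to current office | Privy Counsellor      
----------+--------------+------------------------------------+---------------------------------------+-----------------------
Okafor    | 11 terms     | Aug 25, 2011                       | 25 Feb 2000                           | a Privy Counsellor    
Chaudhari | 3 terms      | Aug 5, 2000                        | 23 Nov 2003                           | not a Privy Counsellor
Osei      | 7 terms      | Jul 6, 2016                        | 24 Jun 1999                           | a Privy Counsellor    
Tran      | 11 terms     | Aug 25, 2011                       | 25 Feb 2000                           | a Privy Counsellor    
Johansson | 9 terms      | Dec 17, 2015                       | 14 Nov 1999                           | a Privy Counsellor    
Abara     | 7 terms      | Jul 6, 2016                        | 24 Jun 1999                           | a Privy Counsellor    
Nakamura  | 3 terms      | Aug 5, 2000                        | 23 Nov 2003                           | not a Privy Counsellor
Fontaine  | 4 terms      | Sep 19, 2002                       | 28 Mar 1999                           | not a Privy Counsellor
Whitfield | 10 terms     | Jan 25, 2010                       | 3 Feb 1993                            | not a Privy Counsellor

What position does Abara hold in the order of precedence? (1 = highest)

4

By terms served (lower first): Chaudhari and Nakamura (both 3 terms); then Fontaine (4 terms); then Abara and Osei (both 7 terms); then Johansson (9 terms); then Whitfield (10 terms); then Okafor and Tran (both 11 terms).
Chaudhari and Nakamura both have date first returned to the chamber Aug 5, 2000, so the next rule applies.
Chaudhari and Nakamura both have date of appointment to current office 23 Nov 2003, so the next rule applies.
Chaudhari and Nakamura are each not a Privy Counsellor, so the next rule applies.
Among Chaudhari and Nakamura, alphabetically by surname: Chaudhari before Nakamura.
Abara and Osei both have date first returned to the chamber Jul 6, 2016, so the next rule applies.
Abara and Osei both have date of appointment to current office 24 Jun 1999, so the next rule applies.
Abara and Osei are each a Privy Counsellor, so the next rule applies.
Among Abara and Osei, alphabetically by surname: Abara before Osei.
Okafor and Tran both have date first returned to the chamber Aug 25, 2011, so the next rule applies.
Okafor and Tran both have date of appointment to current office 25 Feb 2000, so the next rule applies.
Okafor and Tran are each a Privy Counsellor, so the next rule applies.
Among Okafor and Tran, alphabetically by surname: Okafor before Tran.
Order: Chaudhari, Nakamura, Fontaine, Abara, Osei, Johansson, Whitfield, Okafor, Tran. So position 4.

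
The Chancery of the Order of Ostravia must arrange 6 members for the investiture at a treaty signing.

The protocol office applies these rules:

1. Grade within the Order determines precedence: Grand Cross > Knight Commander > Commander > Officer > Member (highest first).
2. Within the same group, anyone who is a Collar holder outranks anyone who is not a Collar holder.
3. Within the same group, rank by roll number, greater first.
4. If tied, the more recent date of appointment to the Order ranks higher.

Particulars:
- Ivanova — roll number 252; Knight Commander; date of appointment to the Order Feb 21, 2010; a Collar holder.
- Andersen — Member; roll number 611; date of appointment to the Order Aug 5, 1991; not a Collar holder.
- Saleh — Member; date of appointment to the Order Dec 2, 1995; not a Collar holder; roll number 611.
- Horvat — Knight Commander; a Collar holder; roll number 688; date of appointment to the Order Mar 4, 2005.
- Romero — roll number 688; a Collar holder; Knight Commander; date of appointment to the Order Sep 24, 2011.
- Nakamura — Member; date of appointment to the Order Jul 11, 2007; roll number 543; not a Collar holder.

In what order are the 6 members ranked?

Romero, Horvat, Ivanova, Saleh, Andersen, Nakamura

By grade within the Order: Romero, Horvat and Ivanova (Knight Commander); then Saleh, Andersen and Nakamura (Member).
Romero, Horvat and Ivanova are each a Collar holder, so the next rule applies.
Among Romero, Horvat and Ivanova, by roll number (higher first): Romero and Horvat (688) before Ivanova (252).
Among Romero and Horvat, by date of appointment to the Order (later first): Romero (Sep 24, 2011) before Horvat (Mar 4, 2005).
Saleh, Andersen and Nakamura are each not a Collar holder, so the next rule applies.
Among Saleh, Andersen and Nakamura, by roll number (higher first): Saleh and Andersen (611) before Nakamura (543).
Among Saleh and Andersen, by date of appointment to the Order (later first): Saleh (Dec 2, 1995) before Andersen (Aug 5, 1991).
Full order: Romero, Horvat, Ivanova, Saleh, Andersen, Nakamura.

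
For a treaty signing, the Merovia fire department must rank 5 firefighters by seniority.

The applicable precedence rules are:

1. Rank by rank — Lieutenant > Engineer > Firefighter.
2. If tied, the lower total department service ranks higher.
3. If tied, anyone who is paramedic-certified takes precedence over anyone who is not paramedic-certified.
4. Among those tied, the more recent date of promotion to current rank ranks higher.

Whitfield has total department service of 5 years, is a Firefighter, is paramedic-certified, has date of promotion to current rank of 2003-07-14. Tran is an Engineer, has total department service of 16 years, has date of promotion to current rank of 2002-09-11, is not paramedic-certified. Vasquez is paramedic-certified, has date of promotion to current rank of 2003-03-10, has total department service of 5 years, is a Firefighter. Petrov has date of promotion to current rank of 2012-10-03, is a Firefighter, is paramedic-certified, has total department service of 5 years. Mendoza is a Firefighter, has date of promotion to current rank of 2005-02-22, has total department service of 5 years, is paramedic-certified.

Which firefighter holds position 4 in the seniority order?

By rank: Tran (Engineer); then Petrov, Mendoza, Whitfield and Vasquez (Firefighter).
Petrov, Mendoza, Whitfield and Vasquez all have total department service 5 years, so the next rule applies.
Petrov, Mendoza, Whitfield and Vasquez are each paramedic-certified, so the next rule applies.
Among Petrov, Mendoza, Whitfield and Vasquez, by date of promotion to current rank (later first): Petrov (2012-10-03) before Mendoza (2005-02-22) before Whitfield (2003-07-14) before Vasquez (2003-03-10).
Order: Tran, Petrov, Mendoza, Whitfield, Vasquez.

Whitfield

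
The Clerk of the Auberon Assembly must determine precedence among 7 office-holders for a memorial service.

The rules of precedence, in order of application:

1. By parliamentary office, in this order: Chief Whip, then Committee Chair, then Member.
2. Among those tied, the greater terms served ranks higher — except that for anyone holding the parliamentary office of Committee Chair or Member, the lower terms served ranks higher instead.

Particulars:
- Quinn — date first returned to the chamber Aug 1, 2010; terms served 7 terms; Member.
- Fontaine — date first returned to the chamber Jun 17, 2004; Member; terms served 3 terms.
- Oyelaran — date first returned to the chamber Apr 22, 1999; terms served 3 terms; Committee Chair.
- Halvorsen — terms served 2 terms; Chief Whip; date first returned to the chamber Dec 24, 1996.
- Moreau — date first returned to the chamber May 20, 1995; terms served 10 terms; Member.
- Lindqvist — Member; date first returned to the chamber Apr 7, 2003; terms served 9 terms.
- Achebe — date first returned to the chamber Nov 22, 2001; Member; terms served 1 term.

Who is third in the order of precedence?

By parliamentary office: Halvorsen (Chief Whip); then Oyelaran (Committee Chair); then Achebe, Fontaine, Quinn, Lindqvist and Moreau (Member).
Among Achebe, Fontaine, Quinn, Lindqvist and Moreau, by terms served (lower first) (reversed rule for this group): Achebe (1 term) before Fontaine (3 terms) before Quinn (7 terms) before Lindqvist (9 terms) before Moreau (10 terms).
Order: Halvorsen, Oyelaran, Achebe, Fontaine, Quinn, Lindqvist, Moreau.

Achebe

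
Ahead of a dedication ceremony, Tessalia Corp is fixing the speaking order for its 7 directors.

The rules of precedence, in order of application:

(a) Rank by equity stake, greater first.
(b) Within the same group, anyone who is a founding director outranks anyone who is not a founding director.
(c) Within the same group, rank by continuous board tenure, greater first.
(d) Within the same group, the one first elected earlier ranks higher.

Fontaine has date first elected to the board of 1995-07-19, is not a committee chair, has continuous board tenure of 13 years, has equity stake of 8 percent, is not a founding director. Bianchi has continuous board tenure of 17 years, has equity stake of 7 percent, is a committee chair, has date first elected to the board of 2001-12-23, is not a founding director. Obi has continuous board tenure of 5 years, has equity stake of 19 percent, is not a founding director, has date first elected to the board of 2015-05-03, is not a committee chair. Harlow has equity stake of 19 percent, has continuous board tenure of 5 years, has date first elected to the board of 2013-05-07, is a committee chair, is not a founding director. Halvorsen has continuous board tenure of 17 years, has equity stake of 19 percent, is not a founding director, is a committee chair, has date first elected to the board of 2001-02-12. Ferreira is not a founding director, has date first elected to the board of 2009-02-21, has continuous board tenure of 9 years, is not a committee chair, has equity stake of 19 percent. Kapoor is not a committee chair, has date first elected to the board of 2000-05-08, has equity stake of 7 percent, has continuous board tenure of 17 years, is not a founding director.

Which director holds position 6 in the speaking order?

By equity stake (higher first): Halvorsen, Ferreira, Harlow and Obi (each 19 percent); then Fontaine (8 percent); then Kapoor and Bianchi (both 7 percent).
Halvorsen, Ferreira, Harlow and Obi are each not a founding director, so the next rule applies.
Among Halvorsen, Ferreira, Harlow and Obi, by continuous board tenure (higher first): Halvorsen (17 years) before Ferreira (9 years) before Harlow and Obi (5 years).
Among Harlow and Obi, by date first elected to the board (earlier first): Harlow (2013-05-07) before Obi (2015-05-03).
Kapoor and Bianchi are each not a founding director, so the next rule applies.
Kapoor and Bianchi both have continuous board tenure 17 years, so the next rule applies.
Among Kapoor and Bianchi, by date first elected to the board (earlier first): Kapoor (2000-05-08) before Bianchi (2001-12-23).
Order: Halvorsen, Ferreira, Harlow, Obi, Fontaine, Kapoor, Bianchi.

Kapoor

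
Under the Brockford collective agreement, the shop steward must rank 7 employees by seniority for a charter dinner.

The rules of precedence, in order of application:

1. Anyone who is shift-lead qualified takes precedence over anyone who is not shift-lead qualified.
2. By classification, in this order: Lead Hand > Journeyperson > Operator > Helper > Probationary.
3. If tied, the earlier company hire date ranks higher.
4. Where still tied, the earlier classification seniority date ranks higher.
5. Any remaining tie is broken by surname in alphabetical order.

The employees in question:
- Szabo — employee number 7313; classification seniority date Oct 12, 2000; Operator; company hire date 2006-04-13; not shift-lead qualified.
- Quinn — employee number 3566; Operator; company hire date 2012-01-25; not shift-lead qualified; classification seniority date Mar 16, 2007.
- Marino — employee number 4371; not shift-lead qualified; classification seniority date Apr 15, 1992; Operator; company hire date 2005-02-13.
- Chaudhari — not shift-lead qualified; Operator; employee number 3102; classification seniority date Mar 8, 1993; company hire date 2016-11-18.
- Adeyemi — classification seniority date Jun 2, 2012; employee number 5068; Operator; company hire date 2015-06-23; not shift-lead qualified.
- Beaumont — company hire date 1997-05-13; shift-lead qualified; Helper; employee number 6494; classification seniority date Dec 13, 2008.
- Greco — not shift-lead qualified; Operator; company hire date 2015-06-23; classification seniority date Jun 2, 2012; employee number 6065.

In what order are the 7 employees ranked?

Beaumont, Marino, Szabo, Quinn, Adeyemi, Greco, Chaudhari

By the first rule: Beaumont (shift-lead qualified); then Marino, Szabo, Quinn, Adeyemi, Greco and Chaudhari (each not shift-lead qualified).
Marino, Szabo, Quinn, Adeyemi, Greco and Chaudhari are each Operator, so the next rule applies.
Among Marino, Szabo, Quinn, Adeyemi, Greco and Chaudhari, by company hire date (earlier first): Marino (2005-02-13) before Szabo (2006-04-13) before Quinn (2012-01-25) before Adeyemi and Greco (2015-06-23) before Chaudhari (2016-11-18).
Adeyemi and Greco both have classification seniority date Jun 2, 2012, so the next rule applies.
Among Adeyemi and Greco, alphabetically by surname: Adeyemi before Greco.
Full order: Beaumont, Marino, Szabo, Quinn, Adeyemi, Greco, Chaudhari.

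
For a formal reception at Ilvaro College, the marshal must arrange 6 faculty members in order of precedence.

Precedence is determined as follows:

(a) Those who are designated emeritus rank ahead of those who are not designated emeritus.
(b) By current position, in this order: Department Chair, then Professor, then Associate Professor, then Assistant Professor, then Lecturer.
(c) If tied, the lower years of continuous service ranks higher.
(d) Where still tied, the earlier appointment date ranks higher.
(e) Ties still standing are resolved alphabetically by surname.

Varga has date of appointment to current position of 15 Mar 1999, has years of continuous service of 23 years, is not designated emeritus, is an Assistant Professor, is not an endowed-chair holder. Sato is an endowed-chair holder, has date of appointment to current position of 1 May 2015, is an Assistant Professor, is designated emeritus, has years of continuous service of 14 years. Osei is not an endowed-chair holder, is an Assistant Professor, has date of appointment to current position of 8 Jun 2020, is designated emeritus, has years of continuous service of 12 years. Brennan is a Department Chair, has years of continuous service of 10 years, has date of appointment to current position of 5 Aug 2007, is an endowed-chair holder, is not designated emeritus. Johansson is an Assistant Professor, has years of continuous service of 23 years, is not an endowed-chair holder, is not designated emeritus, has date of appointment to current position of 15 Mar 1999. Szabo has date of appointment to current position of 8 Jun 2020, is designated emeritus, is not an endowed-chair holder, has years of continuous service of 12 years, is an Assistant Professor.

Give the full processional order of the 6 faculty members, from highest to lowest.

Osei, Szabo, Sato, Brennan, Johansson, Varga

By the first rule: Osei, Szabo and Sato (each designated emeritus); then Brennan, Johansson and Varga (each not designated emeritus).
Osei, Szabo and Sato are each Assistant Professor, so the next rule applies.
Among Osei, Szabo and Sato, by years of continuous service (lower first): Osei and Szabo (12 years) before Sato (14 years).
Osei and Szabo both have date of appointment to current position 8 Jun 2020, so the next rule applies.
Among Osei and Szabo, alphabetically by surname: Osei before Szabo.
Among Brennan, Johansson and Varga, by current position: Brennan (Department Chair) before Johansson and Varga (Assistant Professor).
Johansson and Varga both have years of continuous service 23 years, so the next rule applies.
Johansson and Varga both have date of appointment to current position 15 Mar 1999, so the next rule applies.
Among Johansson and Varga, alphabetically by surname: Johansson before Varga.
Full order: Osei, Szabo, Sato, Brennan, Johansson, Varga.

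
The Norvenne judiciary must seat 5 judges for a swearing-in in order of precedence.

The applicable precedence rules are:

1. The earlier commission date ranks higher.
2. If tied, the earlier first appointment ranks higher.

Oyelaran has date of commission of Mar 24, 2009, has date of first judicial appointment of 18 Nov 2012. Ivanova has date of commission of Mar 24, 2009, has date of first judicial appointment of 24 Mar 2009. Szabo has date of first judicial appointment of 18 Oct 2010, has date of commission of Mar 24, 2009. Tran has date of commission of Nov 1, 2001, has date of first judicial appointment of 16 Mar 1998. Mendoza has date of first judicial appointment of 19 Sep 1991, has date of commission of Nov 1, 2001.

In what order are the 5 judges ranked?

Mendoza, Tran, Ivanova, Szabo, Oyelaran

By date of commission (earlier first): Mendoza and Tran (both Nov 1, 2001); then Ivanova, Szabo and Oyelaran (each Mar 24, 2009).
Among Mendoza and Tran, by date of first judicial appointment (earlier first): Mendoza (19 Sep 1991) before Tran (16 Mar 1998).
Among Ivanova, Szabo and Oyelaran, by date of first judicial appointment (earlier first): Ivanova (24 Mar 2009) before Szabo (18 Oct 2010) before Oyelaran (18 Nov 2012).
Full order: Mendoza, Tran, Ivanova, Szabo, Oyelaran.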